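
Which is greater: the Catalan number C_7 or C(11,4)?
C_7

Explanation: C_7 = C(14,7)/(7+1) = 3,432/8 = 429; C(11,4) = 330.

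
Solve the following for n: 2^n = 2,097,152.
21

Solution: 2,097,152 = 1,024 × 1,024 × 2 = 2^10 × 2^10 × 2^1 = 2^21, so n = 21.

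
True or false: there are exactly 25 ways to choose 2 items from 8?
False

Reasoning: C(8,2) = 28 ≠ 25.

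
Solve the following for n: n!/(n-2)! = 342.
19

Reasoning: n!/(n-2)! = n×(n-1), a product of 2 consecutive integers ≈ (n−0.5)^2. 342^(1/2) + 0.5 ≈ 19.0; check n = 19: 19×18 = 342 ✓. So n = 19.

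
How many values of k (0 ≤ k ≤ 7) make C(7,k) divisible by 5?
Checking C(7,k) mod 5 for k = 0..7: divisible at k = 3, 4. That's 2 values.
Final answer: 2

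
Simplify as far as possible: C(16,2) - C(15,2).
C(16,2) - C(15,2) = C(15,1) = 15.
Final answer: 15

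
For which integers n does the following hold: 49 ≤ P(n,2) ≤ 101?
8, 9, 10

Working:
P(7,2)=42; P(8,2)=56; P(9,2)=72; P(10,2)=90; P(11,2)=110. So valid n = 8, 9, 10.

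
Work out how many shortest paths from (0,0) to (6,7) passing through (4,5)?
756

Reasoning: To (4,5): C(9,4)=126. From there: C(4,2)=6. Total: 756.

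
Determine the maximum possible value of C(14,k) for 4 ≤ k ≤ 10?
3,432

Working:
C(14,k) is maximised at the centre of the row: C(14,7) = 3,432.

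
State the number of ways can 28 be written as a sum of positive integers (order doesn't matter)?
3,718

Solution: Pentagonal recurrence p(n) = p(n−1) + p(n−2) − p(n−5) − p(n−7) + …: p(28) = p(27) + p(26) − p(23) − p(21) + p(16) + p(13) − p(6) − p(2) = 3,010 + 2,436 − 1,255 − 792 + 231 + 101 − 11 − 2 = 3,718.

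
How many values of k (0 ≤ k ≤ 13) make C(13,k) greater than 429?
6
Row 13 is unimodal and symmetric about k=13/2. C(13,3)=286 ≤ 429; C(13,4)=715 > 429; by symmetry C(13,k) > 429 for k = 4..9. That's 9 - 4 + 1 = 6 values.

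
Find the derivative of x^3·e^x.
(3x^2 + x^3)e^x

Solution: Product rule: d/dx[x^3]·e^x + x^3·d/dx[e^x] = 3x^{2}e^x + x^3e^x.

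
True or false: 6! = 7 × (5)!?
6! = 6 × 5! = 720, but 7 × 5! = 840.

Answer: False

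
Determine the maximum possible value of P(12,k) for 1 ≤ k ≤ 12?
479,001,600

Explanation: P(12,k) increases in k, so maximum at k = 12: 12! = 479,001,600.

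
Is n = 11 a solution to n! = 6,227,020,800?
No

Explanation: 11! = 11·10! = 11·3,628,800 = 39,916,800, which does not equal 6,227,020,800.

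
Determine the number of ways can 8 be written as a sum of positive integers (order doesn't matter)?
22

Working:
Pentagonal recurrence p(n) = p(n−1) + p(n−2) − p(n−5) − p(n−7) + …: p(8) = p(7) + p(6) − p(3) − p(1) = 15 + 11 − 3 − 1 = 22.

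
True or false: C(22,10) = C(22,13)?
False

C(22,10) = 646,646 but C(22,13) = 497,420; symmetry gives C(22,10) = C(22,12), not C(22,13).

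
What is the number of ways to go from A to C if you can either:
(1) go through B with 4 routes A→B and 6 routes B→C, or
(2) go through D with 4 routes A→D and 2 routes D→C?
32

Explanation: Route via B: 4×6=24. Route via D: 4×2=8. Total: 32.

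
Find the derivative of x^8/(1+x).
(8x^7(1+x) - x^8)/(1+x)²

Solution: Quotient rule: [8x^{7}(1+x) - x^8]/(1+x)².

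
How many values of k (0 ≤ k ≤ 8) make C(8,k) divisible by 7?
5

Solution: Checking C(8,k) mod 7 for k = 0..8: divisible at k = 2, 3, 4, 5, 6. That's 5 values.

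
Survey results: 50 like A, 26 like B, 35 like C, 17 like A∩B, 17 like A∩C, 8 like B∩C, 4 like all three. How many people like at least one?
|A∪B∪C| = 50+26+35-17-17-8+4 = 73.

Answer: 73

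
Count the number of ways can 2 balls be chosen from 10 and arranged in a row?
90

Solution: P(10,2) = 10!/(10-2)! = 90.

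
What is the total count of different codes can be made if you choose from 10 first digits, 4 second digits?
40

Solution: By the multiplication principle: 10 × 4 = 40.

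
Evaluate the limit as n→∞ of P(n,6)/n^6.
1

Explanation: P(n,6) = n(n-1)···(n-5) ≈ n^6 for large n. Limit = 1.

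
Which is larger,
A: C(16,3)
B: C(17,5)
A=C(16,3)=560, B=C(17,5)=6,188.

Answer: B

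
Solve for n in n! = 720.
6

Solution: n! is strictly increasing. 4! = 24, 5! = 120, 6! = 720 ✓. So n = 6.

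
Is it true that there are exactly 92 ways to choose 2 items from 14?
False
C(14,2) = 91 ≠ 92.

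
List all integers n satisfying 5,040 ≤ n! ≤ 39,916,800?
7, 8, 9, 10, 11

n! is strictly increasing; 7! = 5,040 and 11! = 39,916,800, so valid n = 7, 8, 9, 10, 11.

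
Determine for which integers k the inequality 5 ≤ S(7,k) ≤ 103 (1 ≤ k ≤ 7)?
2, 6
S(7,1)=1; S(7,2)=63; S(7,3)=301; S(7,4)=350; S(7,5)=140; S(7,6)=21; S(7,7)=1. So valid k = 2, 6.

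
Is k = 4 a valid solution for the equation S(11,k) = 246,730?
S(11,4) = 4·S(10,4) + S(10,3) = 4·34,105 + 9,330 = 145,750, which does not equal 246,730.
Final answer: No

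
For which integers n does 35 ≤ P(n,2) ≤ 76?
7, 8, 9

P(6,2)=30; P(7,2)=42; P(8,2)=56; P(9,2)=72; P(10,2)=90. So valid n = 7, 8, 9.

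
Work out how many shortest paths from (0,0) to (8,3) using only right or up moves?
165

Explanation: Choose 8 rights from 11 moves: C(11,8) = 165.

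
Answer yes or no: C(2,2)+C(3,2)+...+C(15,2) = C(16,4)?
No

Explanation: Hockey stick identity gives Σ = C(16,3) = 560; RHS C(16,4) = 1,820.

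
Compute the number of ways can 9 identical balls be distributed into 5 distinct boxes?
715

Reasoning: C(9+5-1, 5-1) = C(13, 4) = 715.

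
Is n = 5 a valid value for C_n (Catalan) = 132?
No

Solution: C_5 = C(10,5)/(5+1) = 252/6 = 42, which does not equal 132.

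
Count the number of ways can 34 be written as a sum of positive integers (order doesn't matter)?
12,310

Explanation: Pentagonal recurrence p(n) = p(n−1) + p(n−2) − p(n−5) − p(n−7) + …: p(34) = p(33) + p(32) − p(29) − p(27) + p(22) + p(19) − p(12) − p(8) = 10,143 + 8,349 − 4,565 − 3,010 + 1,002 + 490 − 77 − 22 = 12,310.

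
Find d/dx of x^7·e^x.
(7x^6 + x^7)e^x

Solution: Product rule: d/dx[x^7]·e^x + x^7·d/dx[e^x] = 7x^{6}e^x + x^7e^x.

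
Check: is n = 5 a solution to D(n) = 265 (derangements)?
No

Explanation: D(5) = (5-1)·[D(4) + D(3)] = 4·[9 + 2] = 44, which does not equal 265.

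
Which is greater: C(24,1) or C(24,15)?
C(24,15)

Explanation: C(24,1)=24, C(24,15)=1,307,504.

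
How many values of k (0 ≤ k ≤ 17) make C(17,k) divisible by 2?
14
Checking C(17,k) mod 2 for k = 0..17: divisible at k = 2, 3, 4, 5, 6, 7, 8, 9, 10, 11, 12, 13, 14, 15. That's 14 values.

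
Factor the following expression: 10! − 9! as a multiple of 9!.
9 × 9! = 3,265,920

Reasoning: 10! − 9! = 10·9! − 9! = (10 − 1)·9! = 9 × 9! = 3,265,920.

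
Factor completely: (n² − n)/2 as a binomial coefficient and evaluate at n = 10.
(n² − n)/2 = n(n−1)/2 = C(n,2). At n = 10: C(10,2) = 45.

Answer: C(n,2); C(10,2) = 45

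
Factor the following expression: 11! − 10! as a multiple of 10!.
10 × 10! = 36,288,000
11! − 10! = 11·10! − 10! = (11 − 1)·10! = 10 × 10! = 36,288,000.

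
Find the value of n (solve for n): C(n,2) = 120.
C(n,2) = n(n−1)/2! is increasing in n, and n(n−1) = 2!·120 = 240 ≈ (n−0.5)^2 gives n ≈ 16.0. Check: C(14,2) = 91, C(15,2) = 105, C(16,2) = 120 ✓. So n = 16.
Final answer: 16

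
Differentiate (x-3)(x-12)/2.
(2x - 15)/2

Reasoning: d/dx[(x-3)(x-12)] = (x-12) + (x-3) = 2x - 15. Dividing by 2 gives (2x - 15)/2.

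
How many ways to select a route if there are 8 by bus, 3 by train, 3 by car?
By the addition principle: 8 + 3 + 3 = 14.
Final answer: 14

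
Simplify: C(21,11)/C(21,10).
1

Reasoning: C(n,k+1)/C(n,k) = (n−k)/(k+1). Here (21−10)/(10+1) = 11/11 = 1.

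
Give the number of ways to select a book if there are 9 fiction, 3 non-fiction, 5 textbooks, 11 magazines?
By the addition principle: 9 + 3 + 5 + 11 = 28.
Final answer: 28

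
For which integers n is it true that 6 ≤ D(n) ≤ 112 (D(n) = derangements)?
4, 5

Reasoning: Using D(n) = (n−1)[D(n−1) + D(n−2)] with D(1)=0, D(2)=1: D(3)=2; D(4)=9; D(5)=44; D(6)=265. So valid n = 4, 5.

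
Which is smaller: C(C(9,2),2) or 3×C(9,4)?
3×C(9,4)

C(C(9,2),2)=630, 3×C(9,4)=378.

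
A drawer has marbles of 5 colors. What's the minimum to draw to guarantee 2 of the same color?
6
Worst case: 1 of each = 5. One more: 6.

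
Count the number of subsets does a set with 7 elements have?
128
Each element can be included or excluded: 2^7 = 128.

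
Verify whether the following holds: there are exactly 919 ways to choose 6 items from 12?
False

Explanation: C(12,6) = 924 ≠ 919.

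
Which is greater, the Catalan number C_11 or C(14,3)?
C_11

Reasoning: C_11 = C(22,11)/(11+1) = 705,432/12 = 58,786; C(14,3) = 364.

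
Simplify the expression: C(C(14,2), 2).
4,095

Working:
C(14,2) = 91, then C(91, 2) = 4,095.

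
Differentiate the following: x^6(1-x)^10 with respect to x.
Product rule: 6x^{5}(1-x)^{10} + x^6·(-10)(1-x)^{9}.

Answer: 6x^5(1-x)^10 - 10x^6(1-x)^9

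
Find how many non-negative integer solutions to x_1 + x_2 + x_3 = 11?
78

C(11+3-1, 3-1) = 78.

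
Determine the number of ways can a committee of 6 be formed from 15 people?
5,005

Explanation: C(15,6) = 15! / (6! × (15-6)!)
         = 15! / (6! × 9!)
         = 5,005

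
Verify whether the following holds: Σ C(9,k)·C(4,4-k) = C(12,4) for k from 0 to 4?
False

Explanation: Vandermonde's identity gives C(13,4) = 715; RHS C(12,4) = 495.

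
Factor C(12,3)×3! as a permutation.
P(12,3)

Solution: C(12,3)×3! = [12!/(3!(9)!)]×3! = 12!/(9)! = P(12,3) = 1,320.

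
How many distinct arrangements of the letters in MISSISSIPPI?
34,650
Word has 11 letters (M=1, I=4, S=4, P=2). Arrangements: 11!/Π(k!) = 34,650.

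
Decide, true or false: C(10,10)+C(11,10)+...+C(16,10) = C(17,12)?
Hockey stick identity gives Σ = C(17,11) = 12,376; RHS C(17,12) = 6,188.

Answer: False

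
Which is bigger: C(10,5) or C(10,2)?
C(10,5)=252, C(10,2)=45.
Final answer: C(10,5)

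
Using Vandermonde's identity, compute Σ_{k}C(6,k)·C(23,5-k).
118,755

Reasoning: = C(6+23,5) = C(29,5) = 118,755.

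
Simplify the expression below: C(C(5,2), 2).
C(5,2) = 10, then C(10, 2) = 45.

Answer: 45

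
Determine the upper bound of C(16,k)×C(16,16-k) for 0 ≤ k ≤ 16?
C(16,k)·C(16,16-k) = C(16,k)², maximised at the centre k = 8: C(16,8)² = 165,636,900.

Answer: 165,636,900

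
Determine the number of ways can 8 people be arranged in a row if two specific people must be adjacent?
10,080

Reasoning: Treat pair as unit: (8-1)! arrangements × 2 internal orders = 10,080.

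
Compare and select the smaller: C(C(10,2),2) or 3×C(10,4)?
3×C(10,4)

Explanation: C(C(10,2),2)=990, 3×C(10,4)=630.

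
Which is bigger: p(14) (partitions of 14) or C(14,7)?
C(14,7)
Pentagonal recurrence p(n) = p(n−1) + p(n−2) − p(n−5) − p(n−7) + …: p(14) = p(13) + p(12) − p(9) − p(7) + p(2) = 101 + 77 − 30 − 15 + 2 = 135; C(14,7) = 3,432.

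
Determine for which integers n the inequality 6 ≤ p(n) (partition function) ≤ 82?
Tabulating p(n) via p(n) = p(n−1) + p(n−2) − p(n−5) − p(n−7) + …: p(4)=5; p(5)=7; p(6)=11; p(7)=15; p(8)=22; p(9)=30; p(10)=42; p(11)=56; p(12)=77; p(13)=101. So valid n = 5, 6, 7, 8, 9, 10, 11, 12.
Final answer: 5, 6, 7, 8, 9, 10, 11, 12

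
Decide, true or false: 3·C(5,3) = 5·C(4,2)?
True

Explanation: Absorption identity k·C(n,k) = n·C(n-1,k-1). LHS = 3·10 = 30; RHS = 5·6 = 30.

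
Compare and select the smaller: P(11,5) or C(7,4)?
C(7,4)

Solution: P(11,5)=55,440, C(7,4)=35.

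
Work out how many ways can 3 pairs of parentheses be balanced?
5

Working:
Using the Catalan number formula: C_n = C(2n, n) / (n+1)
C_3 = C(6, 3) / (3+1)
     = 20 / 4
     = 5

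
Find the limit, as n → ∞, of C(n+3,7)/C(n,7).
1

Explanation: Both numerator and denominator grow as n^7/7! for large n, so the ratio → 1.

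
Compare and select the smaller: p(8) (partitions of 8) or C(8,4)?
p(8)

Reasoning: Pentagonal recurrence p(n) = p(n−1) + p(n−2) − p(n−5) − p(n−7) + …: p(8) = p(7) + p(6) − p(3) − p(1) = 15 + 11 − 3 − 1 = 22; C(8,4) = 70.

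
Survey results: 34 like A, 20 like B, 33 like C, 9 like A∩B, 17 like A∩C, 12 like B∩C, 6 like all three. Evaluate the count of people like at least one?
|A∪B∪C| = 34+20+33-9-17-12+6 = 55.

Answer: 55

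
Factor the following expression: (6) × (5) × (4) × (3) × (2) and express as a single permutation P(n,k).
P(6,5) = 6!/(1)!

Reasoning: Product of 5 consecutive descending integers starting at 6: P(6,5) = 6!/1! = 720.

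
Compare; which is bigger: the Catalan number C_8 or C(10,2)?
C_8

Solution: C_8 = C(16,8)/(8+1) = 12,870/9 = 1,430; C(10,2) = 45.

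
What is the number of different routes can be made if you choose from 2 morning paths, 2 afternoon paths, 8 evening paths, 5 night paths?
160

Reasoning: By the multiplication principle: 2 × 2 × 8 × 5 = 160.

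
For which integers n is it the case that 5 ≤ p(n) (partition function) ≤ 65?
Tabulating p(n) via p(n) = p(n−1) + p(n−2) − p(n−5) − p(n−7) + …: p(3)=3; p(4)=5; p(5)=7; p(6)=11; p(7)=15; p(8)=22; p(9)=30; p(10)=42; p(11)=56; p(12)=77. So valid n = 4, 5, 6, 7, 8, 9, 10, 11.
Final answer: 4, 5, 6, 7, 8, 9, 10, 11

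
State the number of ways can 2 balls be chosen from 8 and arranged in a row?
P(8,2) = 8!/(8-2)! = 56.

Answer: 56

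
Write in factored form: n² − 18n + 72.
(n − 6)(n − 12)

Working:
Seek roots whose sum is 18 and product is 72: (6, 12). So n² − 18n + 72 = (n − 6)(n − 12).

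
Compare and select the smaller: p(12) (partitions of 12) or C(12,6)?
p(12)

Explanation: Pentagonal recurrence p(n) = p(n−1) + p(n−2) − p(n−5) − p(n−7) + …: p(12) = p(11) + p(10) − p(7) − p(5) + p(0) = 56 + 42 − 15 − 7 + 1 = 77; C(12,6) = 924.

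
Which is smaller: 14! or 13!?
13!

Working:
14!=87,178,291,200, 13!=6,227,020,800. 14! > 13!.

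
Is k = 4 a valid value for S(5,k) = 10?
Yes

Explanation: S(5,4) = 4·S(4,4) + S(4,3) = 4·1 + 6 = 10, which equals 10.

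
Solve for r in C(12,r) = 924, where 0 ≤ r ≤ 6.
6
C(12,r) is increasing for 0 ≤ r ≤ 6. Stepping up (C(12,r+1) = C(12,r)·(12−r)/(r+1)): C(12,1) = 12, C(12,2) = 66, C(12,3) = 220, C(12,4) = 495, C(12,5) = 792, C(12,6) = 924 ✓. So r = 6.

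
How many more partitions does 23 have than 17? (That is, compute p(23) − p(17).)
Pentagonal recurrence p(n) = p(n−1) + p(n−2) − p(n−5) − p(n−7) + …: p(23) = p(22) + p(21) − p(18) − p(16) + p(11) + p(8) − p(1) = 1,002 + 792 − 385 − 231 + 56 + 22 − 1 = 1,255.
p(17) = p(16) + p(15) − p(12) − p(10) + p(5) + p(2) = 231 + 176 − 77 − 42 + 7 + 2 = 297.
Difference = 1,255 − 297 = 958.

Answer: 958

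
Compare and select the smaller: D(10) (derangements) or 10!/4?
D(10) = (10-1)·[D(9) + D(8)] = 9·[133,496 + 14,833] = 1,334,961; 10!/4 = 3,628,800/4 = 907,200.
Final answer: 10!/4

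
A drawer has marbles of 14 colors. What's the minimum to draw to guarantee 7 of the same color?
85

Explanation: Worst case: 6 of each = 84. One more: 85.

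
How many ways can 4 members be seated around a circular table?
6

Solution: Circular arrangements: (4-1)! = 6.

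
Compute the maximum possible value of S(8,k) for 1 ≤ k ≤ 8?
1,701

Reasoning: Row S(8,k) for k = 1..8 (via S(n,k) = k·S(n−1,k) + S(n−1,k−1)): 1, 127, 966, 1,701, 1,050, 266, 28, 1. The row is unimodal; maximum at k = 4: 1,701.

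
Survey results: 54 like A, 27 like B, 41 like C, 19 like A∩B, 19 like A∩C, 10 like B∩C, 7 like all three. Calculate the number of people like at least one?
81

Explanation: |A∪B∪C| = 54+27+41-19-19-10+7 = 81.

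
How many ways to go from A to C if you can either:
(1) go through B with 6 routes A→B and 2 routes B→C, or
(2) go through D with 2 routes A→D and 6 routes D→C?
24

Reasoning: Route via B: 6×2=12. Route via D: 2×6=12. Total: 24.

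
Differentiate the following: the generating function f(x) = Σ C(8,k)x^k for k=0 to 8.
Σ k·C(8,k)x^(k-1) for k=1 to 8

Working:
Term-by-term differentiation gives Σ k·C(8,k)x^{k-1} for k=1 to 8.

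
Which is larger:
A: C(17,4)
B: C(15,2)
A
A=C(17,4)=2,380, B=C(15,2)=105.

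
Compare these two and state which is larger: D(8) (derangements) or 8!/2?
D(8) = (8-1)·[D(7) + D(6)] = 7·[1,854 + 265] = 14,833; 8!/2 = 40,320/2 = 20,160.
Final answer: 8!/2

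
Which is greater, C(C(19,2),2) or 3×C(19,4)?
C(C(19,2),2)

C(C(19,2),2)=14,535, 3×C(19,4)=11,628.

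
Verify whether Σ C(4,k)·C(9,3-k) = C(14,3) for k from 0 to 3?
False

Reasoning: Vandermonde's identity gives C(13,3) = 286; RHS C(14,3) = 364.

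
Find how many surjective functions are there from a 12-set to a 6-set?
953,029,440

Explanation: Onto functions = 6! × S(12,6)
First compute S(12,6) via recurrence:
Using the Stirling recurrence: S(n,k) = k·S(n-1,k) + S(n-1,k-1)
S(12,6) = 6·S(11,6) + S(11,5)
         = 6·179487 + 246730
         = 1076922 + 246730
         = 1,323,652
Then: 720 × 1323652 = 953,029,440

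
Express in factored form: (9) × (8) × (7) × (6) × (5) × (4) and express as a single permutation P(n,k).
P(9,6) = 9!/(3)!

Product of 6 consecutive descending integers starting at 9: P(9,6) = 9!/3! = 60,480.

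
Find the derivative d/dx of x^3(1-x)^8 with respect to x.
3x^2(1-x)^8 - 8x^3(1-x)^7

Product rule: 3x^{2}(1-x)^{8} + x^3·(-8)(1-x)^{7}.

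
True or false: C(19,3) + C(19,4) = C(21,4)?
False

Working:
Pascal's identity gives C(20,4) = 4,845, whereas C(21,4) = 5,985.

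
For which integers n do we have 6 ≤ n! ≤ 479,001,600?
3, 4, 5, 6, 7, 8, 9, 10, 11, 12

Working:
n! is strictly increasing; 3! = 6 and 12! = 479,001,600, so valid n = 3, 4, 5, 6, 7, 8, 9, 10, 11, 12.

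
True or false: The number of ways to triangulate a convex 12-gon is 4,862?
False

Triangulations of a convex 12-gon are counted by the Catalan number C_10: C_10 = C(20,10)/(10+1) = 184,756/11 = 16,796.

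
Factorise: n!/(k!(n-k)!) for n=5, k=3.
C(5,3) = 10

Explanation: This is the binomial coefficient C(5,3) = 10.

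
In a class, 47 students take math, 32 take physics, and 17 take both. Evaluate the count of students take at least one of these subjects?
62

Explanation: |A∪B| = |A|+|B|-|A∩B| = 47+32-17 = 62.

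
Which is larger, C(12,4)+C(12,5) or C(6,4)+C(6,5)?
First=1,287, Second=21.

Answer: C(12,4)+C(12,5)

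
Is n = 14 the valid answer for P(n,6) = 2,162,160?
P(14,6) = 14·13·12·11·10·9 = 2,162,160, which equals 2,162,160.
Final answer: Yes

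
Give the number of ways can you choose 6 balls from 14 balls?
C(14,6) = 14! / (6! × (14-6)!)
         = 14! / (6! × 8!)
         = 3,003
Final answer: 3,003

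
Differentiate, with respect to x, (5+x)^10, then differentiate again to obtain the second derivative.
First derivative: 10(5+x)^{9}. Second derivative: 10·9·(5+x)^{8} = 90(5+x)^{8}.

Answer: 90(5+x)^8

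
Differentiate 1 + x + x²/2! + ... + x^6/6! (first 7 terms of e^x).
1 + x + x²/2! + ... + x^5/5!

Solution: Differentiating term by term gives the first 6 terms of e^x.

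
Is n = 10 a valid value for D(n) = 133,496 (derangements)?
No

Working:
D(10) = (10-1)·[D(9) + D(8)] = 9·[133,496 + 14,833] = 1,334,961, which does not equal 133,496.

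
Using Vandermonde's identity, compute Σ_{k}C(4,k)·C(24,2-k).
= C(4+24,2) = C(28,2) = 378.
Final answer: 378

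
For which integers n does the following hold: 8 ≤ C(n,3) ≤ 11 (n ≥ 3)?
C(4,3)=4; C(5,3)=10; C(6,3)=20. So valid n = 5.
Final answer: 5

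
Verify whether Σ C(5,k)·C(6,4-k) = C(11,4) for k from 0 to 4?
True

Solution: Vandermonde's identity gives C(11,4) = 330; RHS C(11,4) = 330.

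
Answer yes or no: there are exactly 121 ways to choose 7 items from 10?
No
C(10,7) = 120 ≠ 121.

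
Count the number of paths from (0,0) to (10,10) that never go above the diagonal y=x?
16,796

Counted by the Catalan number C_10: C_10 = C(20,10)/(10+1) = 184,756/11 = 16,796.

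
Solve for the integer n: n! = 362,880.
9
n! is strictly increasing. 7! = 5,040, 8! = 40,320, 9! = 362,880 ✓. So n = 9.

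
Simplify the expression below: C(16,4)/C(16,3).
13/4
C(n,k+1)/C(n,k) = (n−k)/(k+1). Here (16−3)/(3+1) = 13/4 = 13/4.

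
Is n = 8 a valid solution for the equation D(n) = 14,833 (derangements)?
Yes

D(8) = (8-1)·[D(7) + D(6)] = 7·[1,854 + 265] = 14,833, which equals 14,833.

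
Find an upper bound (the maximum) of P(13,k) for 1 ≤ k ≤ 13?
6,227,020,800

Reasoning: P(13,k) increases in k, so maximum at k = 13: 13! = 6,227,020,800.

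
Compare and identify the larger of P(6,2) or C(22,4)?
P(6,2)=30, C(22,4)=7,315.
Final answer: C(22,4)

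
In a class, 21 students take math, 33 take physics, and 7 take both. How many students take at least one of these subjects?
|A∪B| = |A|+|B|-|A∩B| = 21+33-7 = 47.

Answer: 47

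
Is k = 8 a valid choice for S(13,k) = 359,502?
No
S(13,8) = 8·S(12,8) + S(12,7) = 8·159,027 + 627,396 = 1,899,612, which does not equal 359,502.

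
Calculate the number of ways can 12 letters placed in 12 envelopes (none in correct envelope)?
176,214,841

Reasoning: Using D(n) = (n-1)[D(n-1) + D(n-2)]:
D(12) = (12-1) × [D(11) + D(10)]
      = 11 × [14684570 + 1334961]
      = 11 × 16019531
      = 176,214,841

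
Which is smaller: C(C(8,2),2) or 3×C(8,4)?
3×C(8,4)

C(C(8,2),2)=378, 3×C(8,4)=210.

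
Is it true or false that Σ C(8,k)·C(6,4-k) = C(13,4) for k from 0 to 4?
False

Working:
Vandermonde's identity gives C(14,4) = 1,001; RHS C(13,4) = 715.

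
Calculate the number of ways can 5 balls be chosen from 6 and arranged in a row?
720

Reasoning: P(6,5) = 6!/(6-5)! = 720.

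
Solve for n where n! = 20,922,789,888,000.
16
n! is strictly increasing. 14! = 87,178,291,200, 15! = 1,307,674,368,000, 16! = 20,922,789,888,000 ✓. So n = 16.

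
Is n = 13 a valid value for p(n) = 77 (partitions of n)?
No

Solution: Pentagonal recurrence p(n) = p(n−1) + p(n−2) − p(n−5) − p(n−7) + …: p(13) = p(12) + p(11) − p(8) − p(6) + p(1) = 77 + 56 − 22 − 11 + 1 = 101, which does not equal 77.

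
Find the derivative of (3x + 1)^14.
42(3x + 1)^13

Explanation: Chain rule: 14(3x+1)^{13} × 3 = 42(3x+1)^{13}.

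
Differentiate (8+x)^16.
16(8+x)^15

Working:
Using the power rule: d/dx (8+x)^16 = 16(8+x)^{15}.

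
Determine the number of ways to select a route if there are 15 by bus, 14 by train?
By the addition principle: 15 + 14 = 29.

Answer: 29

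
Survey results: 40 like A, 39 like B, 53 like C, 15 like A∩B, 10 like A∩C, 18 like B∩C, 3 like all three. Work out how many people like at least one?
92
|A∪B∪C| = 40+39+53-15-10-18+3 = 92.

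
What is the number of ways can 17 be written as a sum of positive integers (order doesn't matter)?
297

Pentagonal recurrence p(n) = p(n−1) + p(n−2) − p(n−5) − p(n−7) + …: p(17) = p(16) + p(15) − p(12) − p(10) + p(5) + p(2) = 231 + 176 − 77 − 42 + 7 + 2 = 297.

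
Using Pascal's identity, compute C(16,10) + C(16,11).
C(16,10) + C(16,11) = C(17,11) = 12,376.

Answer: 12,376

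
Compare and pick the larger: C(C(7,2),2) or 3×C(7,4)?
C(C(7,2),2)

Working:
C(C(7,2),2)=210, 3×C(7,4)=105.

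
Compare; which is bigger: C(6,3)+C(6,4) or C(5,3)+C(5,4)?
C(6,3)+C(6,4)

Explanation: First=35, Second=15.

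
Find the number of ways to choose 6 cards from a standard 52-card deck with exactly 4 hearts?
529,815
13 hearts and 39 non-hearts: C(13,4) × C(39,2) = 715 × 741 = 529,815.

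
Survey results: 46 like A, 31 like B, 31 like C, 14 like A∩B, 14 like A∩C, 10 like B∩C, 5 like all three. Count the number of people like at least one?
75
|A∪B∪C| = 46+31+31-14-14-10+5 = 75.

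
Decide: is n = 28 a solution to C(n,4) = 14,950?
C(28,4) = 28·27·26·25/4! = 491,400/24 = 20,475, which does not equal 14,950.
Final answer: No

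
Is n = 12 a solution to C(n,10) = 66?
C(12,10) = 12·11·10·9·8·7·6·5·4·3/10! = 239,500,800/3,628,800 = 66, which equals 66.
Final answer: Yes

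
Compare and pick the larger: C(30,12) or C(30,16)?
C(30,16)

Working:
C(30,12)=86,493,225, C(30,16)=145,422,675.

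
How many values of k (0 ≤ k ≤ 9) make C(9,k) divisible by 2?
Checking C(9,k) mod 2 for k = 0..9: divisible at k = 2, 3, 4, 5, 6, 7. That's 6 values.

Answer: 6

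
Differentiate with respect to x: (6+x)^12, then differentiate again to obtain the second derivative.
132(6+x)^10

First derivative: 12(6+x)^{11}. Second derivative: 12·11·(6+x)^{10} = 132(6+x)^{10}.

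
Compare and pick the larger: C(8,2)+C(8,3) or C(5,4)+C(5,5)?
C(8,2)+C(8,3)
First=84, Second=6.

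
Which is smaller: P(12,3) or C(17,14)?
C(17,14)

Reasoning: P(12,3)=1,320, C(17,14)=680.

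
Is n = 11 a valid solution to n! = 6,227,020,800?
No

11! = 11·10! = 11·3,628,800 = 39,916,800, which does not equal 6,227,020,800.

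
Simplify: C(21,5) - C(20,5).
4,845

Reasoning: C(21,5) - C(20,5) = C(20,4) = 4,845.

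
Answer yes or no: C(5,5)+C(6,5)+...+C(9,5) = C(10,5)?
Hockey stick identity gives Σ = C(10,6) = 210; RHS C(10,5) = 252.

Answer: No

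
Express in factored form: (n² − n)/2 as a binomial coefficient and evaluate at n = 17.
(n² − n)/2 = n(n−1)/2 = C(n,2). At n = 17: C(17,2) = 136.
Final answer: C(n,2); C(17,2) = 136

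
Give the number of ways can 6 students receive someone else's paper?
265

Using D(n) = (n-1)[D(n-1) + D(n-2)]:
D(6) = (6-1) × [D(5) + D(4)]
      = 5 × [44 + 9]
      = 5 × 53
      = 265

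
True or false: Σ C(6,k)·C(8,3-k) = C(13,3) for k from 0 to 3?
False

Vandermonde's identity gives C(14,3) = 364; RHS C(13,3) = 286.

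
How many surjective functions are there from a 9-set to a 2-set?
510

Working:
Onto functions = 2! × S(9,2)
First compute S(9,2) via recurrence:
Using the Stirling recurrence: S(n,k) = k·S(n-1,k) + S(n-1,k-1)
S(9,2) = 2·S(8,2) + S(8,1)
         = 2·127 + 1
         = 254 + 1
         = 255
Then: 2 × 255 = 510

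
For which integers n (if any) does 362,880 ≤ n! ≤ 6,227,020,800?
9, 10, 11, 12, 13

n! is strictly increasing; 9! = 362,880 and 13! = 6,227,020,800, so valid n = 9, 10, 11, 12, 13.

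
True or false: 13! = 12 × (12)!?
False

Solution: 13! = 13 × 12! = 6,227,020,800, but 12 × 12! = 5,748,019,200.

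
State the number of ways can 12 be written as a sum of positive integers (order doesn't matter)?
Pentagonal recurrence p(n) = p(n−1) + p(n−2) − p(n−5) − p(n−7) + …: p(12) = p(11) + p(10) − p(7) − p(5) + p(0) = 56 + 42 − 15 − 7 + 1 = 77.

Answer: 77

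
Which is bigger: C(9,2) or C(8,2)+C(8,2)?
C(8,2)+C(8,2)

Explanation: C(9,2)=36; C(8,2)+C(8,2)=28+28=56.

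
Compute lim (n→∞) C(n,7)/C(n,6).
∞

Working:
C(n,7)/C(n,6) = (n-6)/7 → ∞ as n → ∞.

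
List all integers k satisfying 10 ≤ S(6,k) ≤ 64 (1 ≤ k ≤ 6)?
2, 5
S(6,1)=1; S(6,2)=31; S(6,3)=90; S(6,4)=65; S(6,5)=15; S(6,6)=1. So valid k = 2, 5.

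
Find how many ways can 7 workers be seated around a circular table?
720

Working:
Circular arrangements: (7-1)! = 720.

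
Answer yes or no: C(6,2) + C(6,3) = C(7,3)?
Yes

Reasoning: Pascal's identity: LHS = 15 + 20 = 35; RHS = C(7,3) = 35. Both sides agree, so the statement holds.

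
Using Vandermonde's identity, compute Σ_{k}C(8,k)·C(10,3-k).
= C(8+10,3) = C(18,3) = 816.

Answer: 816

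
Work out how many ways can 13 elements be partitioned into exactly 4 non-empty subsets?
2,532,530
This equals S(13,4), the Stirling number of the 2nd kind.
Using the Stirling recurrence: S(n,k) = k·S(n-1,k) + S(n-1,k-1)
S(13,4) = 4·S(12,4) + S(12,3)
         = 4·611501 + 86526
         = 2446004 + 86526
         = 2,532,530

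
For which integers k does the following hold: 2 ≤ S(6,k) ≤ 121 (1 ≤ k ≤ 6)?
2, 3, 4, 5
S(6,1)=1; S(6,2)=31; S(6,3)=90; S(6,4)=65; S(6,5)=15; S(6,6)=1. So valid k = 2, 3, 4, 5.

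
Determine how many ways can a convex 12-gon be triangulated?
16,796
Using the Catalan number formula: C_n = C(2n, n) / (n+1)
C_10 = C(20, 10) / (10+1)
     = 184756 / 11
     = 16,796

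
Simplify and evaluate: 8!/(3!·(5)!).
56

Explanation: This is C(8,3) = 56.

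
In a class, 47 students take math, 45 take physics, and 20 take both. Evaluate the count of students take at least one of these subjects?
|A∪B| = |A|+|B|-|A∩B| = 47+45-20 = 72.
Final answer: 72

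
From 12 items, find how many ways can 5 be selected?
792

Explanation: C(12,5) = 12! / (5! × (12-5)!)
         = 12! / (5! × 7!)
         = 792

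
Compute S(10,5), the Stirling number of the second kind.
Using the Stirling recurrence: S(n,k) = k·S(n-1,k) + S(n-1,k-1)
S(10,5) = 5·S(9,5) + S(9,4)
         = 5·6951 + 7770
         = 34755 + 7770
         = 42,525
Final answer: 42,525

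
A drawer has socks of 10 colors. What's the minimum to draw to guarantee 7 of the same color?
61

Working:
Worst case: 6 of each = 60. One more: 61.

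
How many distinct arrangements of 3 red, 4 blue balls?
35

Explanation: Multinomial: 7!/(3! × 4!) = 35.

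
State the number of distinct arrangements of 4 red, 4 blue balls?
70

Working:
Multinomial: 8!/(4! × 4!) = 70.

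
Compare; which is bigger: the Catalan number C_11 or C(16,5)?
C_11

Reasoning: C_11 = C(22,11)/(11+1) = 705,432/12 = 58,786; C(16,5) = 4,368.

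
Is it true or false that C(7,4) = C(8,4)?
False

LHS = C(7,4) = 35; RHS = C(8,4) = 70. 35 ≠ 70, so the statement does not hold.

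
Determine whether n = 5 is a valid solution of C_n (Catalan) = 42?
C_5 = C(10,5)/(5+1) = 252/6 = 42, which equals 42.
Final answer: Yes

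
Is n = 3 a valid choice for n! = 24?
No

3! = 3·2! = 3·2 = 6, which does not equal 24.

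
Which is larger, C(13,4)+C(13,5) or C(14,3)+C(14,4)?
C(13,4)+C(13,5)

Reasoning: First=2,002, Second=1,365.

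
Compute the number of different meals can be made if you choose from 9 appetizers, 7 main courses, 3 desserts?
189

Solution: By the multiplication principle: 9 × 7 × 3 = 189.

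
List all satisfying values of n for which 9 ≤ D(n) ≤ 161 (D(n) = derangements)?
4, 5

Reasoning: Using D(n) = (n−1)[D(n−1) + D(n−2)] with D(1)=0, D(2)=1: D(3)=2; D(4)=9; D(5)=44; D(6)=265. So valid n = 4, 5.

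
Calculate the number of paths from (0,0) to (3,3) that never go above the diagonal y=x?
5

Explanation: Counted by the Catalan number C_3: C_3 = C(6,3)/(3+1) = 20/4 = 5.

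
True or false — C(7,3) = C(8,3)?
False

Explanation: LHS = C(7,3) = 35; RHS = C(8,3) = 56. 35 ≠ 56, so the statement does not hold.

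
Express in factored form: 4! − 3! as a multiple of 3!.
3 × 3! = 18

Working:
4! − 3! = 4·3! − 3! = (4 − 1)·3! = 3 × 3! = 18.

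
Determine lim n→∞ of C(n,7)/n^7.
1/5040

Working:
C(n,7) ≈ n^7/7! for large n. Limit = 1/7! = 1/5040.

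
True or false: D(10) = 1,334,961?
Derangements of 10 elements: D(10) = (10-1)·[D(9) + D(8)] = 9·[133,496 + 14,833] = 1,334,961.

Answer: True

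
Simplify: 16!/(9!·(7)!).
11,440

This is C(16,9) = 11,440.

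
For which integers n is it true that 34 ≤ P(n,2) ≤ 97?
7, 8, 9, 10
P(6,2)=30; P(7,2)=42; P(8,2)=56; P(9,2)=72; P(10,2)=90; P(11,2)=110. So valid n = 7, 8, 9, 10.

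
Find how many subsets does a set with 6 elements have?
64
Each element can be included or excluded: 2^6 = 64.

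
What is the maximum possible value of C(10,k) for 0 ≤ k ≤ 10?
252

Maximum at k = 5: C(10,5) = 252.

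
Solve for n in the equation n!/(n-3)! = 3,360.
16

Working:
n!/(n-3)! = n×(n-1)×(n-2), a product of 3 consecutive integers ≈ (n−1)^3. 3,360^(1/3) + 1 ≈ 16.0; check n = 16: 16×15×14 = 3,360 ✓. So n = 16.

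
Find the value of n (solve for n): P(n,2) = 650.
26

P(n,2) = n(n−1) is increasing in n; n(n−1) ≈ (n−0.5)^2 = 650 gives n ≈ 26.0. Check: P(24,2) = 552, P(25,2) = 600, P(26,2) = 650 ✓. So n = 26.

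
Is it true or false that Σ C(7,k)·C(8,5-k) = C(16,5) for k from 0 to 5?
False

Vandermonde's identity gives C(15,5) = 3,003; RHS C(16,5) = 4,368.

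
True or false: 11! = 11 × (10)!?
True

Explanation: By definition n! = n × (n-1)!, so 11! = 11 × 10!.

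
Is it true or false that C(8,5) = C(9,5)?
False

Reasoning: LHS = C(8,5) = 56; RHS = C(9,5) = 126. 56 ≠ 126, so the statement does not hold.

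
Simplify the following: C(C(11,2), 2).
1,485

Reasoning: C(11,2) = 55, then C(55, 2) = 1,485.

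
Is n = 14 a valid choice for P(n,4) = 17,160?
No

P(14,4) = 14·13·12·11 = 24,024, which does not equal 17,160.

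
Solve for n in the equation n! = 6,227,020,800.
13
n! is strictly increasing. 11! = 39,916,800, 12! = 479,001,600, 13! = 6,227,020,800 ✓. So n = 13.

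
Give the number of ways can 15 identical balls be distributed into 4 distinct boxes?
816

Reasoning: C(15+4-1, 4-1) = C(18, 3) = 816.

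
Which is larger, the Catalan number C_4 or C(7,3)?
C(7,3)

Explanation: C_4 = C(8,4)/(4+1) = 70/5 = 14; C(7,3) = 35.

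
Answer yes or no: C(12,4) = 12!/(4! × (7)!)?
The correct denominator is 4!×8!, giving C(12,4) = 495; the stated RHS is 12!/(4!×7!) = 3,960 ≠ 495, so the statement does not hold.

Answer: No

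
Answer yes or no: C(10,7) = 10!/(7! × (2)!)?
The correct denominator is 7!×3!, giving C(10,7) = 120; the stated RHS is 10!/(7!×2!) = 360 ≠ 120, so the statement does not hold.
Final answer: No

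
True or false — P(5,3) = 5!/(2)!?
True

Solution: Permutation formula P(n,k) = n!/(n-k)!: 5!/2! = 120/2 = 60 = P(5,3). The statement holds.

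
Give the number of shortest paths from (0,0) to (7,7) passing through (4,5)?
1,260

To (4,5): C(9,4)=126. From there: C(5,3)=10. Total: 1,260.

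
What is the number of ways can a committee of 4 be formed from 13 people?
715

C(13,4) = 13! / (4! × (13-4)!)
         = 13! / (4! × 9!)
         = 715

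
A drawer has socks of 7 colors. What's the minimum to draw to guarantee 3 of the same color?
15

Explanation: Worst case: 2 of each = 14. One more: 15.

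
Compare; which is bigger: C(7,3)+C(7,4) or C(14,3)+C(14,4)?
C(14,3)+C(14,4)

First=70, Second=1,365.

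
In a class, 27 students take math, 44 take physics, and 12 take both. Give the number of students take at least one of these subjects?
59

Working:
|A∪B| = |A|+|B|-|A∩B| = 27+44-12 = 59.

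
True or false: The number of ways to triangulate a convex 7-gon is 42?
True

Triangulations of a convex 7-gon are counted by the Catalan number C_5: C_5 = C(10,5)/(5+1) = 252/6 = 42.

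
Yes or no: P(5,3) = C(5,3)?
No

Working:
P(5,3) = 60 but C(5,3) = 10; they differ by a factor of 3! = 6, so the statement does not hold.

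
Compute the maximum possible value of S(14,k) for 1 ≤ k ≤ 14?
Row S(14,k) for k = 1..14 (via S(n,k) = k·S(n−1,k) + S(n−1,k−1)): 1, 8,191, 788,970, 10,391,745, 40,075,035, 63,436,373, 49,329,280, 20,912,320, 5,135,130, 752,752, 66,066, 3,367, 91, 1. The row is unimodal; maximum at k = 6: 63,436,373.

Answer: 63,436,373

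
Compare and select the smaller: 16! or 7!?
7!

Reasoning: 16!=20,922,789,888,000, 7!=5,040. 16! > 7!.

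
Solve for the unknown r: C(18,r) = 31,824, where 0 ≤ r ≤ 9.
C(18,r) is increasing for 0 ≤ r ≤ 9. Stepping up (C(18,r+1) = C(18,r)·(18−r)/(r+1)): C(18,1) = 18, C(18,2) = 153, C(18,3) = 816, C(18,4) = 3,060, C(18,5) = 8,568, C(18,6) = 18,564, C(18,7) = 31,824 ✓. So r = 7.
Final answer: 7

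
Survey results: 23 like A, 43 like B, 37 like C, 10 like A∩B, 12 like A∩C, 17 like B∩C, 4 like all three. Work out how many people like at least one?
68

Working:
|A∪B∪C| = 23+43+37-10-12-17+4 = 68.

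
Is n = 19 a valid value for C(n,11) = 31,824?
C(19,11) = 19·18·17·16·15·14·13·12·11·10·9/11! = 3,016,991,577,600/39,916,800 = 75,582, which does not equal 31,824.
Final answer: No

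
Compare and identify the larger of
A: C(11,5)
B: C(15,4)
B

Working:
A=C(11,5)=462, B=C(15,4)=1,365.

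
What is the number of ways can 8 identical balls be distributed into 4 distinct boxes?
165

Working:
C(8+4-1, 4-1) = C(11, 3) = 165.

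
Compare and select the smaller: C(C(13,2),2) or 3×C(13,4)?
C(C(13,2),2)=3,003, 3×C(13,4)=2,145.

Answer: 3×C(13,4)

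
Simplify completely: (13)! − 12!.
5,748,019,200

Explanation: (13)! − 12! = (13)·12! − 12! = (13−1)·12! = 12·12! = 5,748,019,200.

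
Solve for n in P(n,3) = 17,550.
27

Reasoning: P(n,3) = n(n−1)(n−2) is increasing in n; n(n−1)(n−2) ≈ (n−1)^3 = 17,550 gives n ≈ 27.0. Check: P(25,3) = 13,800, P(26,3) = 15,600, P(27,3) = 17,550 ✓. So n = 27.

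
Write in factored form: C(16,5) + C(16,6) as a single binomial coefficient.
C(17,6)

Explanation: By Pascal's identity: C(16,5) + C(16,6) = C(17,6) = 12,376.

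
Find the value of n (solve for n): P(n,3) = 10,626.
23

P(n,3) = n(n−1)(n−2) is increasing in n; n(n−1)(n−2) ≈ (n−1)^3 = 10,626 gives n ≈ 23.0. Check: P(21,3) = 7,980, P(22,3) = 9,240, P(23,3) = 10,626 ✓. So n = 23.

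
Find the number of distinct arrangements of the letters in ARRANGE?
1,260

Solution: Word has 7 letters (A=2, R=2, N=1, G=1, E=1). Arrangements: 7!/Π(k!) = 1,260.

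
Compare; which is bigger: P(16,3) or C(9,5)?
P(16,3)
P(16,3)=3,360, C(9,5)=126.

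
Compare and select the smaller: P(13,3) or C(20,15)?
P(13,3)
P(13,3)=1,716, C(20,15)=15,504.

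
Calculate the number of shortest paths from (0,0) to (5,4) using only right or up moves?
126
Choose 5 rights from 9 moves: C(9,5) = 126.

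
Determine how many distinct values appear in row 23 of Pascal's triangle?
12

Working:
Row 23 has entries C(23,0)..C(23,23); by symmetry C(23,k)=C(23,23-k), giving 12 distinct values.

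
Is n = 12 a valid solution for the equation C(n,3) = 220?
Yes
C(12,3) = 12·11·10/3! = 1,320/6 = 220, which equals 220.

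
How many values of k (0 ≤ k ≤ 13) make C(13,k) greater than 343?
6

Explanation: Row 13 is unimodal and symmetric about k=13/2. C(13,3)=286 ≤ 343; C(13,4)=715 > 343; by symmetry C(13,k) > 343 for k = 4..9. That's 9 - 4 + 1 = 6 values.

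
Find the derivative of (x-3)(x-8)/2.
d/dx[(x-3)(x-8)] = (x-8) + (x-3) = 2x - 11. Dividing by 2 gives (2x - 11)/2.
Final answer: (2x - 11)/2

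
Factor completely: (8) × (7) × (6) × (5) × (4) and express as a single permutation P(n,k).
P(8,5) = 8!/(3)!

Reasoning: Product of 5 consecutive descending integers starting at 8: P(8,5) = 8!/3! = 6,720.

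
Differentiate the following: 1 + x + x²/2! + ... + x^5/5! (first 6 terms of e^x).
1 + x + x²/2! + ... + x^4/4!

Solution: Differentiating term by term gives the first 5 terms of e^x.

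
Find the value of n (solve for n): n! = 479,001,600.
n! is strictly increasing. 10! = 3,628,800, 11! = 39,916,800, 12! = 479,001,600 ✓. So n = 12.
Final answer: 12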